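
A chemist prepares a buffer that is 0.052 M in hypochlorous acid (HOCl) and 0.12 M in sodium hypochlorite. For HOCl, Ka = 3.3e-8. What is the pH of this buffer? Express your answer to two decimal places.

pH = 7.84

pKa = −log(3.3 × 10^-8) = 7.481
Using pH = pKa + log([base]/[acid]) with [base]/[acid] = 0.12/0.052:
pH = 7.481 + (+0.363) = 7.84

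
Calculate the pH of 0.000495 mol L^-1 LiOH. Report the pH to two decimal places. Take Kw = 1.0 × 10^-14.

LiOH is a strong base; [OH-] = 0.000495 M.
pOH = -log(0.000495) = 3.31
pH = 14.00 - 3.31 = 10.69

pH = 10.69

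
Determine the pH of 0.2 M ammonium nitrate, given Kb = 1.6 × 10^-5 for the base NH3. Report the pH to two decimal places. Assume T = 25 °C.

NH4+ is the conjugate acid of the weak base NH3.
Ka = Kw/Kb = 1.0×10^-14 / 1.6 × 10^-5 = 6.25 × 10^-10
From the ICE table, Ka = [H+]²/(0.2 − [H+]) = 6.25 × 10^-10.
Neglecting [H+] in the denominator: [H+] = √(6.25 × 10^-10 × 0.2) = 1.12 × 10^-5 M
pH = −log[H+] = −log(1.12 × 10^-5) = 4.95

pH = 4.95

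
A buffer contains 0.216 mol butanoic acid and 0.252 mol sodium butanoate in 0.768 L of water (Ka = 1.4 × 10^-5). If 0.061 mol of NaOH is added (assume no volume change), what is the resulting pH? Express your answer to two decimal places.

After neutralization: n(CH3(CH2)2COOH) = 0.155 mol, n(CH3(CH2)2COO-) = 0.313 mol.
pKa = −log(1.4 × 10^-5) = 4.854
Henderson–Hasselbalch with mole ratio 0.313/0.155: pH = 4.854 + (+0.305)

pH = 5.16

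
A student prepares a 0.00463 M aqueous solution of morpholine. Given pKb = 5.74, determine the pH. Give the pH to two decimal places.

pH = 9.96

C4H8ONH + H2O ⇌ C4H8ONH2+ + OH-
Kb = 10^(−5.74) = 1.82 × 10^-6
From the ICE table, Kb = [OH-]²/(0.00463 − [OH-]) = 1.82 × 10^-6.
Assume [OH-] ≪ 0.00463: [OH-] ≈ √(1.82 × 10^-6 × 0.00463) = 9.18 × 10^-5 M
([OH-]/C₀ = 2% < 5%, so the approximation holds.)
pOH = −log(9.18 × 10^-5) = 4.04; pH = 14.00 − 4.04 = 9.96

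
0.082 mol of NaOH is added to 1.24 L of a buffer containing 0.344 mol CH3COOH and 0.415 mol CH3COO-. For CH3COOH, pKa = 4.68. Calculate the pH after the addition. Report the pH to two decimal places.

pH = 4.96

OH- converts CH3COOH to CH3COO-: CH3COOH → 0.262 mol, CH3COO- → 0.497 mol.
pH = pKa + log([A⁻]/[HA]) = 4.68 + log(0.497/0.262) = 4.68 +0.278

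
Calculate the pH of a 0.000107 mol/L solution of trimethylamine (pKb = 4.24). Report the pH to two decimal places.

(CH3)3N + H2O ⇌ (CH3)3NH+ + OH-
Kb = 10^(−4.24) = 5.75 × 10^-5
From the ICE table, Kb = x²/(0.000107 − x) = 5.75 × 10^-5.
Here C₀/Kb ≈ 1.86, so the small-x approximation fails. Use the quadratic:
x = [−5.75e-05 + √(5.75e-05² + 2.46e-08)]/2 = 5.48 × 10^-5 M
pOH = 4.26, so pH = 14.00 − pOH = 9.74

pH = 9.74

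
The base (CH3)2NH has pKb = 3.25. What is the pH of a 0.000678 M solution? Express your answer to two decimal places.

(CH3)2NH + H2O ⇌ (CH3)2NH2+ + OH-
Kb = 10^(−3.25) = 5.62 × 10^-4
Kb = x²/(0.000678 − x) = 5.62 × 10^-4
The 5% rule fails; solving x² + Kb·x − Kb·C₀ = 0 exactly:
x = [−0.000562 + √(0.000562² + 1.52e-06)]/2 = 3.97 × 10^-4 M
pOH = 3.40, so pH = 14.00 − pOH = 10.60

pH = 10.60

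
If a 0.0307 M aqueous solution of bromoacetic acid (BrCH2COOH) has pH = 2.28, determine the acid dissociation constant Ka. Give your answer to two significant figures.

Ka = 1.1 × 10^-3

[H+] = 10^(-2.28) = 5.25 × 10^-3 M
At equilibrium [HA] = 0.0307 − 5.25 × 10^-3 = 2.55 × 10^-2 M
Ka = [H+][A-]/[HA] = (5.25 × 10^-3)² / 2.55 × 10^-2 = 1.1 × 10^-3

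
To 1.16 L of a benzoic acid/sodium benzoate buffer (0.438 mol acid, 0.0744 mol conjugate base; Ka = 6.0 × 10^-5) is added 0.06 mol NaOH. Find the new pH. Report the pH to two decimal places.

pH = 3.77

OH- converts C6H5COOH to C6H5COO-: C6H5COOH → 0.378 mol, C6H5COO- → 0.134 mol.
pKa = −log(6.0 × 10^-5) = 4.222
pH = pKa + log([A⁻]/[HA]) = 4.222 + log(0.134/0.378) = 4.222 -0.450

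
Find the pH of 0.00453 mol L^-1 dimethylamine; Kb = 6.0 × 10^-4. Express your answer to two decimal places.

pH = 11.14

(CH3)2NH + H2O ⇌ (CH3)2NH2+ + OH-
From the ICE table, Kb = x²/(0.00453 − x) = 6.0 × 10^-4.
The 5% rule fails; solving x² + Kb·x − Kb·C₀ = 0 exactly:
x = [−0.0006 + √(0.0006² + 1.09e-05)]/2 = 1.38 × 10^-3 M
pOH = 2.86, so pH = 14.00 − pOH = 11.14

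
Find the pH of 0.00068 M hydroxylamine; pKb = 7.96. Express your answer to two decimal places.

pH = 8.44

NH2OH + H2O ⇌ NH3OH+ + OH-
Kb = 10^(−7.96) = 1.10 × 10^-8
Kb = x²/(0.00068 − x) = 1.10 × 10^-8
Neglecting x in the denominator: x = √(1.10 × 10^-8 × 0.00068) = 2.73 × 10^-6 M
Check: 0.4% ionized — well under 5%, approximation valid.
pOH = −log(2.73 × 10^-6) = 5.56; pH = 14.00 − 5.56 = 8.44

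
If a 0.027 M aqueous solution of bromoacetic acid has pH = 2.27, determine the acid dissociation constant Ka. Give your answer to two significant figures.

[H+] = 10^(-2.27) = 5.37 × 10^-3 M
At equilibrium [HA] = 0.027 − 5.37 × 10^-3 = 2.16 × 10^-2 M
Ka = [H+][A-]/[HA] = (5.37 × 10^-3)² / 2.16 × 10^-2 = 1.3 × 10^-3

Ka = 1.3 × 10^-3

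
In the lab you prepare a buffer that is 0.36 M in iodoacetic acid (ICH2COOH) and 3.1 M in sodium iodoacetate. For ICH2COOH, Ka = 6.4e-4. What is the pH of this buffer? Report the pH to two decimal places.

pH = 4.13

pKa = −log(6.4 × 10^-4) = 3.194
Using pH = pKa + log([base]/[acid]) with [base]/[acid] = 3.1/0.36:
pH = 3.194 + (+0.935) = 4.13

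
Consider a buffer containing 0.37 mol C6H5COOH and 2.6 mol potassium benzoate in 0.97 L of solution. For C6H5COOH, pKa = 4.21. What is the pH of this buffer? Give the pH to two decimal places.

Using pH = pKa + log([base]/[acid]) with [base]/[acid] = 2.6/0.37:
pH = 4.21 + (+0.847) = 5.06

pH = 5.06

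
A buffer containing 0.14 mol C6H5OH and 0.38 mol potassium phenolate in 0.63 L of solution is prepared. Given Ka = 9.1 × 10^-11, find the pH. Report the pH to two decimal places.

pH = 10.47

pKa = −log(9.1 × 10^-11) = 10.041
pH = pKa + log([A⁻]/[HA]) = 10.041 + log(0.38/0.14)
pH = 10.041 + (+0.434) = 10.47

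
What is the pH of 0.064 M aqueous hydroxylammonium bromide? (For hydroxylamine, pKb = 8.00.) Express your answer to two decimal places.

NH3OH+ is the conjugate acid of the weak base NH2OH.
Kb = 10^(−8.00) = 1.00 × 10^-8
Ka = Kw/Kb = 1.0×10^-14 / 1.00 × 10^-8 = 1.00 × 10^-6
Ka = [H+]²/(0.064 − [H+]) = 1.00 × 10^-6
Assume [H+] ≪ 0.064: [H+] ≈ √(1.00 × 10^-6 × 0.064) = 2.53 × 10^-4 M
pH = −log[H+] = −log(2.53 × 10^-4) = 3.60

pH = 3.60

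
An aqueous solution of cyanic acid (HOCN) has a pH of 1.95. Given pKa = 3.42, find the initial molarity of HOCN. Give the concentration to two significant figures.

[H+] = 10^(-1.95) = 1.12 × 10^-2 M = x
Ka = 10^(−3.42) = 3.80 × 10^-4
Ka = x²/(C₀ − x) ⇒ C₀ = x + x²/Ka
C₀ = 1.12 × 10^-2 + (1.12 × 10^-2)²/(3.80 × 10^-4) = 3.41 × 10^-1 M

C₀ = 3.4 × 10^-1 M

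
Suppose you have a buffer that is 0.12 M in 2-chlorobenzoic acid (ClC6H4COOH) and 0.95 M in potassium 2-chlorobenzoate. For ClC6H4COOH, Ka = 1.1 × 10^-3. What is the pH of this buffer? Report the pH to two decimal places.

pH = 3.86

pKa = −log(1.1 × 10^-3) = 2.959
Henderson–Hasselbalch: pH = pKa + log([ClC6H4COO-]/[ClC6H4COOH]) = 2.959 + log(0.95/0.12)
pH = 2.959 + (+0.899) = 3.86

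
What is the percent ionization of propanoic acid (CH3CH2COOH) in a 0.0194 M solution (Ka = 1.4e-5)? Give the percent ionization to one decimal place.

2.7%

CH3CH2COOH ⇌ CH3CH2COO- + H+; let x = [H+] at equilibrium.
x ≈ √(Ka·C₀) = √(1.4 × 10^-5 × 0.0194) = 5.21 × 10^-4 M
Fraction ionized = 5.21 × 10^-4 / 0.0194 = 0.0269 → 2.7%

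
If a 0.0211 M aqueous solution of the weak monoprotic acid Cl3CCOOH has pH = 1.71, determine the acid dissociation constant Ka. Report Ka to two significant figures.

Ka = 2.4 × 10^-1

[H+] = 10^(-1.71) = 1.95 × 10^-2 M
At equilibrium [HA] = 0.0211 − 1.95 × 10^-2 = 1.60 × 10^-3 M
Ka = [H+][A-]/[HA] = (1.95 × 10^-2)² / 1.60 × 10^-3 = 2.4 × 10^-1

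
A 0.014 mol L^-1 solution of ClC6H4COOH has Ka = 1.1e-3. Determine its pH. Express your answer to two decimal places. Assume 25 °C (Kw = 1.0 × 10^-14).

pH = 2.47

ClC6H4COOH ⇌ ClC6H4COO- + H+
Ka = x²/(0.014 − x) = 1.1 × 10^-3
The 5% rule fails; solving x² + Ka·x − Ka·C₀ = 0 exactly:
x = [−0.0011 + √(0.0011² + 6.16e-05)]/2 = 3.41 × 10^-3 M
pH = −log(3.41 × 10^-3) = 2.47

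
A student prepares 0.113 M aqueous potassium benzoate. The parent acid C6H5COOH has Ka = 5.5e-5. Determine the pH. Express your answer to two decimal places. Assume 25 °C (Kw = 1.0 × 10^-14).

pH = 8.66

C6H5COO- is the conjugate base of the weak acid C6H5COOH.
Kb = Kw/Ka = 1.0×10^-14 / 5.5 × 10^-5 = 1.82 × 10^-10
From the ICE table, Kb = x²/(0.113 − x) = 1.82 × 10^-10.
Neglecting x in the denominator: x = √(1.82 × 10^-10 × 0.113) = 4.53 × 10^-6 M
Check: 0.004% ionized — well under 5%, approximation valid.
pOH = 5.34, so pH = 14.00 − pOH = 8.66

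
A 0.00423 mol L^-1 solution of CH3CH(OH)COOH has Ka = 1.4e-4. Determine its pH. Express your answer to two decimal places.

CH3CH(OH)COOH ⇌ CH3CH(OH)COO- + H+
Let x = [H+] at equilibrium. Ka = x²/(0.00423 − x).
x is not negligible relative to C₀; solve x² + 0.00014·x − 5.92e-07 = 0.
x = (−Ka + √(Ka² + 4·Ka·C₀))/2 = 7.03 × 10^-4 M
pH = −log(7.03 × 10^-4) = 3.15

pH = 3.15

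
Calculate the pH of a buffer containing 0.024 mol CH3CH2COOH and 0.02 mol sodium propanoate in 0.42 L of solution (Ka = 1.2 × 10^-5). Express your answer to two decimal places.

pKa = −log(1.2 × 10^-5) = 4.921
Using pH = pKa + log([base]/[acid]) with [base]/[acid] = 0.02/0.024:
pH = 4.921 + (-0.079) = 4.84

pH = 4.84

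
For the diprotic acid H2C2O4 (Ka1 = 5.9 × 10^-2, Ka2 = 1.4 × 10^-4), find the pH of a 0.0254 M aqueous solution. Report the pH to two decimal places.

Ka1 ≫ Ka2, so treat the first dissociation as the only significant source of H+.
Ka1 = x²/(0.0254 − x) = 5.9 × 10^-2
Solving the quadratic: x = (−Ka1 + √(Ka1² + 4·Ka1·C₀))/2 = 1.92 × 10^-2 M
pH = −log(1.92 × 10^-2) = 1.72

pH = 1.72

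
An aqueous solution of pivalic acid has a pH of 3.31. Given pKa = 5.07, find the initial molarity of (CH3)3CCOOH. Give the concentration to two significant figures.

C₀ = 2.9 × 10^-2 M

[H+] = 10^(-3.31) = 4.90 × 10^-4 M = x
Ka = 10^(−5.07) = 8.51 × 10^-6
Ka = x²/(C₀ − x) ⇒ C₀ = x + x²/Ka
C₀ = 4.90 × 10^-4 + (4.90 × 10^-4)²/(8.51 × 10^-6) = 2.87 × 10^-2 M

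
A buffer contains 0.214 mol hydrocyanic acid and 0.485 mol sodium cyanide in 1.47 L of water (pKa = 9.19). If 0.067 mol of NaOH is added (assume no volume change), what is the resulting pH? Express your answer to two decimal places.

After neutralization: n(HCN) = 0.147 mol, n(CN-) = 0.552 mol.
pH = pKa + log([A⁻]/[HA]) = 9.19 + log(0.552/0.147) = 9.19 +0.575

pH = 9.76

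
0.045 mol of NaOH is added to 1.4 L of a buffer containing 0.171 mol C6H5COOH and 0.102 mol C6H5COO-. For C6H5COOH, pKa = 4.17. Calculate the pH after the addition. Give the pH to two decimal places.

pH = 4.24

After neutralization: n(C6H5COOH) = 0.126 mol, n(C6H5COO-) = 0.147 mol.
pH = pKa + log(n_C6H5COO-/n_C6H5COOH) = 4.17 + log(0.147/0.126) = 4.17 + (+0.067)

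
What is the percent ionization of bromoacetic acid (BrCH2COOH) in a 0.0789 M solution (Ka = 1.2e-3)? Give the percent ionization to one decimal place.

BrCH2COOH ⇌ BrCH2COO- + H+; let x = [H+] at equilibrium.
Ka = x²/(C₀ − x); solving the quadratic gives x = 9.15 × 10^-3 M.
% ionization = x/C₀ × 100% = 9.15 × 10^-3/0.0789 × 100% = 11.6%

11.6%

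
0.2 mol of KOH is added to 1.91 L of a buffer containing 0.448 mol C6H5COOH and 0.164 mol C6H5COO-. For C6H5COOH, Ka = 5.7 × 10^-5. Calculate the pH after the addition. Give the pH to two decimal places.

pH = 4.41

After neutralization: n(C6H5COOH) = 0.248 mol, n(C6H5COO-) = 0.364 mol.
pKa = −log(5.7 × 10^-5) = 4.244
pH = pKa + log(n_C6H5COO-/n_C6H5COOH) = 4.244 + log(0.364/0.248) = 4.244 + (+0.167)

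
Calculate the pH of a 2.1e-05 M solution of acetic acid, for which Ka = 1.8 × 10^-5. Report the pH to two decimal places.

pH = 4.91

CH3COOH ⇌ CH3COO- + H+
Let x = [H+] at equilibrium. Ka = x²/(2.1e-05 − x).
The 5% rule fails; solving x² + Ka·x − Ka·C₀ = 0 exactly:
x = [−1.8e-05 + √(1.8e-05² + 1.51e-09)]/2 = 1.24 × 10^-5 M
pH = −log(1.24 × 10^-5) = 4.91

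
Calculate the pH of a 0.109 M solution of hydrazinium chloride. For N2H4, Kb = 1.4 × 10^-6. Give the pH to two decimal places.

N2H5+ is the conjugate acid of the weak base N2H4.
Ka = Kw/Kb = 1.0×10^-14 / 1.4 × 10^-6 = 7.14 × 10^-9
From the ICE table, Ka = [H+]²/(0.109 − [H+]) = 7.14 × 10^-9.
Since Ka ≪ C₀, [H+] ≈ √(Ka·C₀) = 2.79 × 10^-5 M.
pH = −log(2.79 × 10^-5) = 4.55

pH = 4.55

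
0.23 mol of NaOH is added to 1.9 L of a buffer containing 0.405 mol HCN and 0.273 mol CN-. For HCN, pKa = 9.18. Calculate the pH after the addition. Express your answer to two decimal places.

OH- converts HCN to CN-: HCN → 0.175 mol, CN- → 0.503 mol.
pH = pKa + log([A⁻]/[HA]) = 9.18 + log(0.503/0.175) = 9.18 +0.459

pH = 9.64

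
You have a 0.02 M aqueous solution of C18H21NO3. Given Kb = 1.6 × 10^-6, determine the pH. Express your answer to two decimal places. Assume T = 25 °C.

pH = 10.25

C18H21NO3 + H2O ⇌ C18H22NO3+ + OH-
From the ICE table, Kb = x²/(0.02 − x) = 1.6 × 10^-6.
Since Kb ≪ C₀, x ≈ √(Kb·C₀) = 1.79 × 10^-4 M.
pOH = 3.75, so pH = 14.00 − pOH = 10.25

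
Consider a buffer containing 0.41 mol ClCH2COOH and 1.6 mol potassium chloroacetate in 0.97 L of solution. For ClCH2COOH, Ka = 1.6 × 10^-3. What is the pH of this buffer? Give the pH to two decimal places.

pH = 3.39

pKa = −log(1.6 × 10^-3) = 2.796
Henderson–Hasselbalch: pH = pKa + log([ClCH2COO-]/[ClCH2COOH]) = 2.796 + log(1.6/0.41)
pH = 2.796 + (+0.591) = 3.39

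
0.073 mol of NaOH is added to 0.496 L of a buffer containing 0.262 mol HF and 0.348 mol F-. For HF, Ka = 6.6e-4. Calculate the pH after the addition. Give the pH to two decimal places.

OH- converts HF to F-: HF → 0.189 mol, F- → 0.421 mol.
pKa = −log(6.6 × 10^-4) = 3.180
Henderson–Hasselbalch with mole ratio 0.421/0.189: pH = 3.180 + (+0.348)

pH = 3.53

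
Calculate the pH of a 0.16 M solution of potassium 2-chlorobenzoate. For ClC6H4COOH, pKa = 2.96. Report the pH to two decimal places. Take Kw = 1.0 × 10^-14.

pH = 8.08

ClC6H4COO- is the conjugate base of the weak acid ClC6H4COOH.
Ka = 10^(−2.96) = 1.10 × 10^-3
Kb = Kw/Ka = 1.0×10^-14 / 1.10 × 10^-3 = 9.09 × 10^-12
From the ICE table, Kb = x²/(0.16 − x) = 9.09 × 10^-12.
Assume x ≪ 0.16: x ≈ √(9.09 × 10^-12 × 0.16) = 1.21 × 10^-6 M
(x/C₀ = 0.00075% < 5%, so the approximation holds.)
pOH = −log(1.21 × 10^-6) = 5.92; pH = 14.00 − 5.92 = 8.08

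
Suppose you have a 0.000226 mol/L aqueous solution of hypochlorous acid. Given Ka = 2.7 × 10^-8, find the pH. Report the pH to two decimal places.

HOCl ⇌ OCl- + H+
From the ICE table, Ka = [H+]²/(0.000226 − [H+]) = 2.7 × 10^-8.
Neglecting [H+] in the denominator: [H+] = √(2.7 × 10^-8 × 0.000226) = 2.47 × 10^-6 M
pH = −log[H+] = −log(2.47 × 10^-6) = 5.61

pH = 5.61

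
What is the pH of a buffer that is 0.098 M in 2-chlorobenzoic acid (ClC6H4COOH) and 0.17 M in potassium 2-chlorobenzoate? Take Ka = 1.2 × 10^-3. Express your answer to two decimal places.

pKa = −log(1.2 × 10^-3) = 2.921
Henderson–Hasselbalch: pH = pKa + log([ClC6H4COO-]/[ClC6H4COOH]) = 2.921 + log(0.17/0.098)
pH = 2.921 + (+0.239) = 3.16

pH = 3.16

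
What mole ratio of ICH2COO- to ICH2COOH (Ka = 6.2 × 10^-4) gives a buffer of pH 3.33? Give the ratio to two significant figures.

pKa = -log(6.2 × 10^-4) = 3.208
pH = pKa + log(r) ⇒ log(r) = 3.33 − 3.208 = +0.122
r = [ICH2COO-]/[ICH2COOH] = 10^(+0.122) = 1.32

ratio = 1.3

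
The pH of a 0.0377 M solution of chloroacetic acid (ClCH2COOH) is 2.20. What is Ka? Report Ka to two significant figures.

[H+] = 10^(-2.20) = 6.31 × 10^-3 M
At equilibrium [HA] = 0.0377 − 6.31 × 10^-3 = 3.14 × 10^-2 M
Ka = [H+][A-]/[HA] = (6.31 × 10^-3)² / 3.14 × 10^-2 = 1.3 × 10^-3

Ka = 1.3 × 10^-3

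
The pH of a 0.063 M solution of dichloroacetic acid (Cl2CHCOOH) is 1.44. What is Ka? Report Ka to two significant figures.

[H+] = 10^(-1.44) = 3.63 × 10^-2 M
At equilibrium [HA] = 0.063 − 3.63 × 10^-2 = 2.67 × 10^-2 M
Ka = [H+][A-]/[HA] = (3.63 × 10^-2)² / 2.67 × 10^-2 = 4.9 × 10^-2

Ka = 4.9 × 10^-2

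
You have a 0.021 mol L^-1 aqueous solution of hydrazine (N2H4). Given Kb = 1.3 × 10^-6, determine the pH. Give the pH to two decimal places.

N2H4 + H2O ⇌ N2H5+ + OH-
Kb = [OH-]²/(0.021 − [OH-]) = 1.3 × 10^-6
Assume [OH-] ≪ 0.021: [OH-] ≈ √(1.3 × 10^-6 × 0.021) = 1.65 × 10^-4 M
([OH-]/C₀ = 0.79% < 5%, so the approximation holds.)
pOH = −log(1.65 × 10^-4) = 3.78; pH = 14.00 − 3.78 = 10.22

pH = 10.22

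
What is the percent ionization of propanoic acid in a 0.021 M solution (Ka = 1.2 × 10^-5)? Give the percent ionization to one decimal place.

2.4%

CH3CH2COOH ⇌ CH3CH2COO- + H+; let x = [H+] at equilibrium.
x ≈ √(Ka·C₀) = √(1.2 × 10^-5 × 0.021) = 5.02 × 10^-4 M
Fraction ionized = 5.02 × 10^-4 / 0.021 = 0.0239 → 2.4%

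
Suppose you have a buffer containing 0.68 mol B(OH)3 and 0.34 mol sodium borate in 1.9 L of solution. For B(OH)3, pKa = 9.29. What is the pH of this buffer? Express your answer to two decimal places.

pH = 8.99

pH = pKa + log([A⁻]/[HA]) = 9.29 + log(0.34/0.68)
pH = 9.29 + (-0.301) = 8.99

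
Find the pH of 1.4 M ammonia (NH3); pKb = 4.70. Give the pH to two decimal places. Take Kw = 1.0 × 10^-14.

NH3 + H2O ⇌ NH4+ + OH-
Kb = 10^(−4.70) = 2.00 × 10^-5
Kb = [OH-]²/(1.4 − [OH-]) = 2.00 × 10^-5
Since Kb ≪ C₀, [OH-] ≈ √(Kb·C₀) = 5.29 × 10^-3 M.
pOH = 2.28, so pH = 14.00 − pOH = 11.72

pH = 11.72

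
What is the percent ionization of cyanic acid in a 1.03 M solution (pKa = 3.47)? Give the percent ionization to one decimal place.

HOCN ⇌ OCN- + H+; let x = [H+] at equilibrium.
Ka = 10^(−3.47) = 3.39 × 10^-4
x ≈ √(Ka·C₀) = √(3.39 × 10^-4 × 1.03) = 1.87 × 10^-2 M
Fraction ionized = 1.87 × 10^-2 / 1.03 = 0.0182 → 1.8%

1.8%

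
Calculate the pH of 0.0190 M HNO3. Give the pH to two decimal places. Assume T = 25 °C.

HNO3 is a strong acid and dissociates completely, so [H+] = 0.0190 M.
pH = -log(0.019) = 1.72

pH = 1.72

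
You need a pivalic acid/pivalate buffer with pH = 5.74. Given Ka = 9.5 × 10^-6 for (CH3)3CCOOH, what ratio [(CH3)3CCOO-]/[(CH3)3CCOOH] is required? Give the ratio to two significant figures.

ratio = 5.2

pKa = -log(9.5 × 10^-6) = 5.022
pH = pKa + log(r) ⇒ log(r) = 5.74 − 5.022 = +0.718
r = [(CH3)3CCOO-]/[(CH3)3CCOOH] = 10^(+0.718) = 5.22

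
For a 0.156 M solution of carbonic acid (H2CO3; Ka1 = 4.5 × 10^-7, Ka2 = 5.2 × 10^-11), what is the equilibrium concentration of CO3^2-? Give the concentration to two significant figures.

First ionization gives [H+] ≈ [HCO3-] = 2.65 × 10^-4 M.
Second step: Ka2 = [H+][CO3^2-]/[HCO3-] ≈ [CO3^2-] (since [H+] ≈ [HCO3-]).
So [CO3^2-] ≈ Ka2.

5.2 × 10^-11 M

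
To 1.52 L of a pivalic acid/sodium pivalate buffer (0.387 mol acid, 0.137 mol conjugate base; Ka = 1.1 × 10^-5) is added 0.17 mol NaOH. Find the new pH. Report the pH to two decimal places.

pH = 5.11

OH- converts (CH3)3CCOOH to (CH3)3CCOO-: (CH3)3CCOOH → 0.217 mol, (CH3)3CCOO- → 0.307 mol.
pKa = −log(1.1 × 10^-5) = 4.959
pH = pKa + log(n_(CH3)3CCOO-/n_(CH3)3CCOOH) = 4.959 + log(0.307/0.217) = 4.959 + (+0.151)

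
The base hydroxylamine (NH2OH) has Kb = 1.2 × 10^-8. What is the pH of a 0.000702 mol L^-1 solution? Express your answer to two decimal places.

NH2OH + H2O ⇌ NH3OH+ + OH-
Let x = [OH-] at equilibrium. Kb = x²/(0.000702 − x).
Assume x ≪ 0.000702: x ≈ √(1.2 × 10^-8 × 0.000702) = 2.90 × 10^-6 M
pOH = 5.54, so pH = 14.00 − pOH = 8.46

pH = 8.46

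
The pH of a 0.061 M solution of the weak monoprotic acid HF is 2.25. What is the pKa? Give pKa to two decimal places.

[H+] = 10^(-2.25) = 5.62 × 10^-3 M
At equilibrium [HA] = 0.061 − 5.62 × 10^-3 = 5.54 × 10^-2 M
Ka = [H+][A-]/[HA] = (5.62 × 10^-3)² / 5.54 × 10^-2 = 5.70 × 10^-4
pKa = -log(5.70 × 10^-4) = 3.24

pKa = 3.24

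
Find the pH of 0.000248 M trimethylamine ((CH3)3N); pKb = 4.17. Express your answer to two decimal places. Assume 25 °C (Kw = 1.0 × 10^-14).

pH = 10.00

(CH3)3N + H2O ⇌ (CH3)3NH+ + OH-
Kb = 10^(−4.17) = 6.76 × 10^-5
From the ICE table, Kb = x²/(0.000248 − x) = 6.76 × 10^-5.
Here C₀/Kb ≈ 3.67, so the small-x approximation fails. Use the quadratic:
x = [−6.76e-05 + √(6.76e-05² + 6.71e-08)]/2 = 1.00 × 10^-4 M
pOH = 4.00, so pH = 14.00 − pOH = 10.00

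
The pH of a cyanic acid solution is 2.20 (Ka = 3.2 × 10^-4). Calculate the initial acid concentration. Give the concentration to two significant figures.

C₀ = 1.3 × 10^-1 M

[H+] = 10^(-2.20) = 6.31 × 10^-3 M = x
Ka = x²/(C₀ − x) ⇒ C₀ = x + x²/Ka
C₀ = 6.31 × 10^-3 + (6.31 × 10^-3)²/(3.2 × 10^-4) = 1.31 × 10^-1 M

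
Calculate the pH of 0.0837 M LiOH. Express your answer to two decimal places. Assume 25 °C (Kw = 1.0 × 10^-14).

LiOH is a strong base; [OH-] = 0.0837 M.
pOH = -log(0.0837) = 1.08
pH = 14.00 - 1.08 = 12.92

pH = 12.92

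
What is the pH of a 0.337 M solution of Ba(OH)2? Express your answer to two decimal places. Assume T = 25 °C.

Ba(OH)2 is a strong base (each formula unit releases 2 OH-); [OH-] = 0.674 M.
pOH = -log(0.674) = 0.17
pH = 14.00 - 0.17 = 13.83

pH = 13.83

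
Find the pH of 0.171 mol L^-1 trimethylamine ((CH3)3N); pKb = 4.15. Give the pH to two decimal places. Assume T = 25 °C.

pH = 11.54

(CH3)3N + H2O ⇌ (CH3)3NH+ + OH-
Kb = 10^(−4.15) = 7.08 × 10^-5
Kb = [OH-]²/(0.171 − [OH-]) = 7.08 × 10^-5
Assume [OH-] ≪ 0.171: [OH-] ≈ √(7.08 × 10^-5 × 0.171) = 3.48 × 10^-3 M
([OH-]/C₀ = 2% < 5%, so the approximation holds.)
pOH = −log(3.48 × 10^-3) = 2.46; pH = 14.00 − 2.46 = 11.54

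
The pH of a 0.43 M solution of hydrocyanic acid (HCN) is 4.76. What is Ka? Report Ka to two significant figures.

[H+] = 10^(-4.76) = 1.74 × 10^-5 M
At equilibrium [HA] = 0.43 − 1.74 × 10^-5 = 4.30 × 10^-1 M
Ka = [H+][A-]/[HA] = (1.74 × 10^-5)² / 4.30 × 10^-1 = 7.0 × 10^-10

Ka = 7.0 × 10^-10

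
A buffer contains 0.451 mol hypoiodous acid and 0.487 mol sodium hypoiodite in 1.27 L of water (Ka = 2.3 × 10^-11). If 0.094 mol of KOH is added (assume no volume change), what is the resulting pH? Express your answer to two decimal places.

After neutralization: n(HOI) = 0.357 mol, n(OI-) = 0.581 mol.
pKa = −log(2.3 × 10^-11) = 10.638
pH = pKa + log([A⁻]/[HA]) = 10.638 + log(0.581/0.357) = 10.638 +0.212

pH = 10.85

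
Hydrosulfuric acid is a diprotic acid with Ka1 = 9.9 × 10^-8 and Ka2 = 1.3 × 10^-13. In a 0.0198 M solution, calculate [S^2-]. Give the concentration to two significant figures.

First ionization gives [H+] ≈ [HS-] = 4.43 × 10^-5 M.
Second step: Ka2 = [H+][S^2-]/[HS-] ≈ [S^2-] (since [H+] ≈ [HS-]).
So [S^2-] ≈ Ka2.

1.3 × 10^-13 M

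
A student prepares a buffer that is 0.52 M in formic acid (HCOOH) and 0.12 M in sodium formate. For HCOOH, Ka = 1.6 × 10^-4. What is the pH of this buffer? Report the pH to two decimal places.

pH = 3.16

pKa = −log(1.6 × 10^-4) = 3.796
pH = pKa + log([A⁻]/[HA]) = 3.796 + log(0.12/0.52)
pH = 3.796 + (-0.637) = 3.16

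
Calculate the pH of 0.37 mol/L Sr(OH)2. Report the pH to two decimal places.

pH = 13.87

Sr(OH)2 is a strong base (each formula unit releases 2 OH-); [OH-] = 0.74 M.
pOH = -log(0.74) = 0.13
pH = 14.00 - 0.13 = 13.87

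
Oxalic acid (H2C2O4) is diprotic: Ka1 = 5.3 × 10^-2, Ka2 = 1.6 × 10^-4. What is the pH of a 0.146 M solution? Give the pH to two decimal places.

pH = 1.18

Ka1 ≫ Ka2, so treat the first dissociation as the only significant source of H+.
Ka1 = x²/(0.146 − x) = 5.3 × 10^-2
Solving the quadratic: x = (−Ka1 + √(Ka1² + 4·Ka1·C₀))/2 = 6.54 × 10^-2 M
pH = −log(6.54 × 10^-2) = 1.18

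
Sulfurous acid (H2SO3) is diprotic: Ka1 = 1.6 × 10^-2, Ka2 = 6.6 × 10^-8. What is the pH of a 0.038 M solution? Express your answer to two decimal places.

pH = 1.75

Since Ka1 ≫ Ka2, the first ionization dominates [H+].
Ka1 = x²/(0.038 − x) = 1.6 × 10^-2
Solving the quadratic: x = (−Ka1 + √(Ka1² + 4·Ka1·C₀))/2 = 1.79 × 10^-2 M
pH = −log(1.79 × 10^-2) = 1.75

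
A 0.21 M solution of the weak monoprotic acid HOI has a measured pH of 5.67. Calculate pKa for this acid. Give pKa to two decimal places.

pKa = 10.66

[H+] = 10^(-5.67) = 2.14 × 10^-6 M
At equilibrium [HA] = 0.21 − 2.14 × 10^-6 = 2.10 × 10^-1 M
Ka = [H+][A-]/[HA] = (2.14 × 10^-6)² / 2.10 × 10^-1 = 2.18 × 10^-11
pKa = -log(2.18 × 10^-11) = 10.66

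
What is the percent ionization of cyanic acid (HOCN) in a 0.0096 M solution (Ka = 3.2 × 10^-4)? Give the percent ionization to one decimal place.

HOCN ⇌ OCN- + H+; let x = [H+] at equilibrium.
Ka = x²/(C₀ − x); solving the quadratic gives x = 1.60 × 10^-3 M.
% ionization = x/C₀ × 100% = 1.60 × 10^-3/0.0096 × 100% = 16.7%

16.7%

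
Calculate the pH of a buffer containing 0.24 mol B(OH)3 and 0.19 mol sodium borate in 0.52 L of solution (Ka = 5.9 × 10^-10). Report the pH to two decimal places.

pKa = −log(5.9 × 10^-10) = 9.229
Using pH = pKa + log([base]/[acid]) with [base]/[acid] = 0.19/0.24:
pH = 9.229 + (-0.101) = 9.13

pH = 9.13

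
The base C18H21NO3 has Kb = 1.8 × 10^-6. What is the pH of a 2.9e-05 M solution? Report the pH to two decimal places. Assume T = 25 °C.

pH = 8.80

C18H21NO3 + H2O ⇌ C18H22NO3+ + OH-
From the ICE table, Kb = [OH-]²/(2.9e-05 − [OH-]) = 1.8 × 10^-6.
[OH-] is not negligible relative to C₀; solve [OH-]² + 1.8e-06·[OH-] − 5.22e-11 = 0.
[OH-] = (−Kb + √(Kb² + 4·Kb·C₀))/2 = 6.38 × 10^-6 M
pOH = −log(6.38 × 10^-6) = 5.20; pH = 14.00 − 5.20 = 8.80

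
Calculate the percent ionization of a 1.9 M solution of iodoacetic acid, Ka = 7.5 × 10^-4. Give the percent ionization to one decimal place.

2.0%

ICH2COOH ⇌ ICH2COO- + H+; let x = [H+] at equilibrium.
x ≈ √(Ka·C₀) = √(7.5 × 10^-4 × 1.9) = 3.77 × 10^-2 M
Fraction ionized = 3.77 × 10^-2 / 1.9 = 0.0198 → 2.0%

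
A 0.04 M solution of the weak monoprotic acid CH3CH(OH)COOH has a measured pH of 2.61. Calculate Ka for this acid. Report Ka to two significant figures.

[H+] = 10^(-2.61) = 2.45 × 10^-3 M
At equilibrium [HA] = 0.04 − 2.45 × 10^-3 = 3.76 × 10^-2 M
Ka = [H+][A-]/[HA] = (2.45 × 10^-3)² / 3.76 × 10^-2 = 1.6 × 10^-4

Ka = 1.6 × 10^-4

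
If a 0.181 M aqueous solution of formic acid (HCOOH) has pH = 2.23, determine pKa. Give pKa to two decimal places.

[H+] = 10^(-2.23) = 5.89 × 10^-3 M
At equilibrium [HA] = 0.181 − 5.89 × 10^-3 = 1.75 × 10^-1 M
Ka = [H+][A-]/[HA] = (5.89 × 10^-3)² / 1.75 × 10^-1 = 1.98 × 10^-4
pKa = -log(1.98 × 10^-4) = 3.70

pKa = 3.70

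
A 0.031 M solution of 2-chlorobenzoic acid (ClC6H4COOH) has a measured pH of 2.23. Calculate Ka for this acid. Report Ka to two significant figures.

Ka = 1.4 × 10^-3

[H+] = 10^(-2.23) = 5.89 × 10^-3 M
At equilibrium [HA] = 0.031 − 5.89 × 10^-3 = 2.51 × 10^-2 M
Ka = [H+][A-]/[HA] = (5.89 × 10^-3)² / 2.51 × 10^-2 = 1.4 × 10^-3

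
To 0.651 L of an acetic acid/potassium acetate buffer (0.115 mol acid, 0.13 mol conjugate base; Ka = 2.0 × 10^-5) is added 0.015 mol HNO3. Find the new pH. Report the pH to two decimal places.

Added H+ converts CH3COO- to CH3COOH: CH3COOH → 0.13 mol, CH3COO- → 0.115 mol.
pKa = −log(2.0 × 10^-5) = 4.699
pH = pKa + log([A⁻]/[HA]) = 4.699 + log(0.115/0.13) = 4.699 -0.053

pH = 4.65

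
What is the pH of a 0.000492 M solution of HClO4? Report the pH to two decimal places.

HClO4 is a strong acid and dissociates completely, so [H+] = 0.000492 M.
pH = -log(0.000492) = 3.31

pH = 3.31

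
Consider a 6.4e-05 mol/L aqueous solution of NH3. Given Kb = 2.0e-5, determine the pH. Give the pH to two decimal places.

NH3 + H2O ⇌ NH4+ + OH-
Kb = x²/(6.4e-05 − x) = 2.0 × 10^-5
Here C₀/Kb ≈ 3.2, so the small-x approximation fails. Use the quadratic:
x = (−Kb + √(Kb² + 4·Kb·C₀))/2 = 2.71 × 10^-5 M
pOH = 4.57, so pH = 14.00 − pOH = 9.43

pH = 9.43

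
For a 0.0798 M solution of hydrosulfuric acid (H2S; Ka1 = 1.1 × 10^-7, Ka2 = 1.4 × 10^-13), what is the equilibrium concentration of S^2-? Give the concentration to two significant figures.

1.4 × 10^-13 M

First ionization gives [H+] ≈ [HS-] = 9.37 × 10^-5 M.
Second step: Ka2 = [H+][S^2-]/[HS-] ≈ [S^2-] (since [H+] ≈ [HS-]).
So [S^2-] ≈ Ka2.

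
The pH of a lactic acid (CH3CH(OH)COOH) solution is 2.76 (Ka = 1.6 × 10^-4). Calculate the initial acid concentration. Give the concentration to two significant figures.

[H+] = 10^(-2.76) = 1.74 × 10^-3 M = x
Ka = x²/(C₀ − x) ⇒ C₀ = x + x²/Ka
C₀ = 1.74 × 10^-3 + (1.74 × 10^-3)²/(1.6 × 10^-4) = 2.07 × 10^-2 M

C₀ = 2.1 × 10^-2 M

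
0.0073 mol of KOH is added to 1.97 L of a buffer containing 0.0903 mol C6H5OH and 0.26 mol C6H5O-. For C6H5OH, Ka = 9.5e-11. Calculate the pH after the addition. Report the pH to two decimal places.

pH = 10.53

After neutralization: n(C6H5OH) = 0.083 mol, n(C6H5O-) = 0.267 mol.
pKa = −log(9.5 × 10^-11) = 10.022
pH = pKa + log([A⁻]/[HA]) = 10.022 + log(0.267/0.083) = 10.022 +0.507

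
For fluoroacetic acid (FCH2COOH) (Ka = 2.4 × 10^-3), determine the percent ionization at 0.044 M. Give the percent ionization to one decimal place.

20.8%

FCH2COOH ⇌ FCH2COO- + H+; let x = [H+] at equilibrium.
Ka = x²/(C₀ − x); solving the quadratic gives x = 9.15 × 10^-3 M.
% ionization = x/C₀ × 100% = 9.15 × 10^-3/0.044 × 100% = 20.8%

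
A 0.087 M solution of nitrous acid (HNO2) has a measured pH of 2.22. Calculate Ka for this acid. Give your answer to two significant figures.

Ka = 4.5 × 10^-4

[H+] = 10^(-2.22) = 6.03 × 10^-3 M
At equilibrium [HA] = 0.087 − 6.03 × 10^-3 = 8.10 × 10^-2 M
Ka = [H+][A-]/[HA] = (6.03 × 10^-3)² / 8.10 × 10^-2 = 4.5 × 10^-4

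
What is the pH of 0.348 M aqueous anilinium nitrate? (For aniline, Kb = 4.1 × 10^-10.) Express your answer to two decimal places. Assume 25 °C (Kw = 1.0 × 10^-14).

C6H5NH3+ is the conjugate acid of the weak base C6H5NH2.
Ka = Kw/Kb = 1.0×10^-14 / 4.1 × 10^-10 = 2.44 × 10^-5
From the ICE table, Ka = x²/(0.348 − x) = 2.44 × 10^-5.
Assume x ≪ 0.348: x ≈ √(2.44 × 10^-5 × 0.348) = 2.91 × 10^-3 M
Check: 0.84% ionized — well under 5%, approximation valid.
pH = −log(2.91 × 10^-3) = 2.54

pH = 2.54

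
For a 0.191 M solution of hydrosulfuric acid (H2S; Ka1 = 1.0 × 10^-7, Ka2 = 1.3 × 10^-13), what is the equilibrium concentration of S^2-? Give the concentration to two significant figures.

1.3 × 10^-13 M

First ionization gives [H+] ≈ [HS-] = 1.38 × 10^-4 M.
Second step: Ka2 = [H+][S^2-]/[HS-] ≈ [S^2-] (since [H+] ≈ [HS-]).
So [S^2-] ≈ Ka2.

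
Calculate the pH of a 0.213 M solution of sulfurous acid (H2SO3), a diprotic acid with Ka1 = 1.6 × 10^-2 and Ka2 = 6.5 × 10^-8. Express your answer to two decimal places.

pH = 1.29

Ka1 ≫ Ka2, so treat the first dissociation as the only significant source of H+.
Ka1 = x²/(0.213 − x) = 1.6 × 10^-2
Solving the quadratic: x = (−Ka1 + √(Ka1² + 4·Ka1·C₀))/2 = 5.09 × 10^-2 M
pH = −log(5.09 × 10^-2) = 1.29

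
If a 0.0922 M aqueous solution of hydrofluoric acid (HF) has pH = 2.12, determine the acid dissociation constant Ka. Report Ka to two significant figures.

[H+] = 10^(-2.12) = 7.59 × 10^-3 M
At equilibrium [HA] = 0.0922 − 7.59 × 10^-3 = 8.46 × 10^-2 M
Ka = [H+][A-]/[HA] = (7.59 × 10^-3)² / 8.46 × 10^-2 = 6.8 × 10^-4

Ka = 6.8 × 10^-4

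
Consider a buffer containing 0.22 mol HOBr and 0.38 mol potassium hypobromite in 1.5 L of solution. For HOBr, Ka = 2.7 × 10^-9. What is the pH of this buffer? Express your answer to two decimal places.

pKa = −log(2.7 × 10^-9) = 8.569
pH = pKa + log([A⁻]/[HA]) = 8.569 + log(0.38/0.22)
pH = 8.569 + (+0.237) = 8.81

pH = 8.81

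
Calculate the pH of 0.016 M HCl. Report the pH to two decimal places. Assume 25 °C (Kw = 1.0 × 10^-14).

HCl is a strong acid and dissociates completely, so [H+] = 0.016 M.
pH = -log(0.016) = 1.80

pH = 1.80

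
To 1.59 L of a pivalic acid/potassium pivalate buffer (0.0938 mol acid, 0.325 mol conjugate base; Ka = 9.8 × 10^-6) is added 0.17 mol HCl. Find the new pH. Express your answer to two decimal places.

After neutralization: n((CH3)3CCOOH) = 0.264 mol, n((CH3)3CCOO-) = 0.155 mol.
pKa = −log(9.8 × 10^-6) = 5.009
Henderson–Hasselbalch with mole ratio 0.155/0.264: pH = 5.009 + (-0.231)

pH = 4.78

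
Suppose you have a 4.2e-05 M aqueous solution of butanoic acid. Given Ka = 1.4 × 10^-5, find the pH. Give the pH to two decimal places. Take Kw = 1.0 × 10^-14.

CH3(CH2)2COOH ⇌ CH3(CH2)2COO- + H+
Ka = [H+]²/(4.2e-05 − [H+]) = 1.4 × 10^-5
[H+] is not negligible relative to C₀; solve [H+]² + 1.4e-05·[H+] − 5.88e-10 = 0.
[H+] = (−Ka + √(Ka² + 4·Ka·C₀))/2 = 1.82 × 10^-5 M
pH = −log(1.82 × 10^-5) = 4.74

pH = 4.74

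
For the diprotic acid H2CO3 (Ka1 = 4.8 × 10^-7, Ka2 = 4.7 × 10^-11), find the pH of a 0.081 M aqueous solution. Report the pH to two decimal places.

pH = 3.71

Ka1 ≫ Ka2, so treat the first dissociation as the only significant source of H+.
Ka1 = x²/(0.081 − x) = 4.8 × 10^-7
x ≈ √(4.8 × 10^-7 × 0.081) = 1.97 × 10^-4 M
pH = −log(1.97 × 10^-4) = 3.71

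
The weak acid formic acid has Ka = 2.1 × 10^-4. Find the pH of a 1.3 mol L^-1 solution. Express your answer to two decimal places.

pH = 1.78

HCOOH ⇌ HCOO- + H+
Ka = [H+]²/(1.3 − [H+]) = 2.1 × 10^-4
Neglecting [H+] in the denominator: [H+] = √(2.1 × 10^-4 × 1.3) = 1.65 × 10^-2 M
pH = −log[H+] = −log(1.65 × 10^-2) = 1.78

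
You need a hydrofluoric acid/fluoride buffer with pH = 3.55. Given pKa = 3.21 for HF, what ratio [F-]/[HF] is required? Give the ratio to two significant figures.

ratio = 2.2

pH = pKa + log(r) ⇒ log(r) = 3.55 − 3.21 = +0.34
r = [F-]/[HF] = 10^(+0.34) = 2.19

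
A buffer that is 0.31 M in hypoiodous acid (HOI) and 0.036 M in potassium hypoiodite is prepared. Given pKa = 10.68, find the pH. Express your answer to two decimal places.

Henderson–Hasselbalch: pH = pKa + log([OI-]/[HOI]) = 10.68 + log(0.036/0.31)
pH = 10.68 + (-0.935) = 9.74

pH = 9.74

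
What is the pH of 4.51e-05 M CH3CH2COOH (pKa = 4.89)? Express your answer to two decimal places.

CH3CH2COOH ⇌ CH3CH2COO- + H+
Ka = 10^(−4.89) = 1.29 × 10^-5
From the ICE table, Ka = x²/(4.51e-05 − x) = 1.29 × 10^-5.
Here C₀/Ka ≈ 3.5, so the small-x approximation fails. Use the quadratic:
x = [−1.29e-05 + √(1.29e-05² + 2.33e-09)]/2 = 1.85 × 10^-5 M
pH = −log[H+] = −log(1.85 × 10^-5) = 4.73

pH = 4.73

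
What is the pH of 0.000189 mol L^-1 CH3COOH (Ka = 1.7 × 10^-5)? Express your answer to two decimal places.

CH3COOH ⇌ CH3COO- + H+
Ka = x²/(0.000189 − x) = 1.7 × 10^-5
The 5% rule fails; solving x² + Ka·x − Ka·C₀ = 0 exactly:
x = (−Ka + √(Ka² + 4·Ka·C₀))/2 = 4.88 × 10^-5 M
pH = −log(4.88 × 10^-5) = 4.31

pH = 4.31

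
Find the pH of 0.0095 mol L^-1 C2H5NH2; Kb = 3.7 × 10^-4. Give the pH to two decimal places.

pH = 11.23

C2H5NH2 + H2O ⇌ C2H5NH3+ + OH-
From the ICE table, Kb = [OH-]²/(0.0095 − [OH-]) = 3.7 × 10^-4.
Here C₀/Kb ≈ 25.7, so the small-[OH-] approximation fails. Use the quadratic:
[OH-] = [−0.00037 + √(0.00037² + 1.41e-05)]/2 = 1.70 × 10^-3 M
pOH = 2.77, so pH = 14.00 − pOH = 11.23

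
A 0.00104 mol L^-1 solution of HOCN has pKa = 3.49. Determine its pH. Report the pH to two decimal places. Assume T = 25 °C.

pH = 3.36

HOCN ⇌ OCN- + H+
Ka = 10^(−3.49) = 3.24 × 10^-4
From the ICE table, Ka = [H+]²/(0.00104 − [H+]) = 3.24 × 10^-4.
[H+] is not negligible relative to C₀; solve [H+]² + 0.000324·[H+] − 3.37e-07 = 0.
[H+] = [−0.000324 + √(0.000324² + 1.35e-06)]/2 = 4.41 × 10^-4 M
pH = −log(4.41 × 10^-4) = 3.36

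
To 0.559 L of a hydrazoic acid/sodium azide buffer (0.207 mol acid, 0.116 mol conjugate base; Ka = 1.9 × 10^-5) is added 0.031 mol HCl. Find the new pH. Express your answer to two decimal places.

After neutralization: n(HN3) = 0.238 mol, n(N3-) = 0.085 mol.
pKa = −log(1.9 × 10^-5) = 4.721
pH = pKa + log(n_N3-/n_HN3) = 4.721 + log(0.085/0.238) = 4.721 + (-0.447)

pH = 4.27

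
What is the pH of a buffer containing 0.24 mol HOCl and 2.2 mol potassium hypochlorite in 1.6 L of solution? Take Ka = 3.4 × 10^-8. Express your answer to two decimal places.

pKa = −log(3.4 × 10^-8) = 7.469
pH = pKa + log([A⁻]/[HA]) = 7.469 + log(2.2/0.24)
pH = 7.469 + (+0.962) = 8.43

pH = 8.43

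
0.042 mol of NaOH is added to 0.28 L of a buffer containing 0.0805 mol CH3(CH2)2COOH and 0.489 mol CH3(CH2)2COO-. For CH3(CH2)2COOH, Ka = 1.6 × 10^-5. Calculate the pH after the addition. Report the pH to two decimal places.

pH = 5.94

After neutralization: n(CH3(CH2)2COOH) = 0.0385 mol, n(CH3(CH2)2COO-) = 0.531 mol.
pKa = −log(1.6 × 10^-5) = 4.796
pH = pKa + log(n_CH3(CH2)2COO-/n_CH3(CH2)2COOH) = 4.796 + log(0.531/0.0385) = 4.796 + (+1.140)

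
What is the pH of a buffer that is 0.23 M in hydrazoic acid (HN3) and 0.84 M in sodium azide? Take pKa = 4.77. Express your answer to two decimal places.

pH = pKa + log([A⁻]/[HA]) = 4.77 + log(0.84/0.23)
pH = 4.77 + (+0.563) = 5.33

pH = 5.33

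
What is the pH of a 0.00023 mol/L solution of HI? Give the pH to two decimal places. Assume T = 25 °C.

pH = 3.64

HI is a strong acid and dissociates completely, so [H+] = 0.00023 M.
pH = -log(0.00023) = 3.64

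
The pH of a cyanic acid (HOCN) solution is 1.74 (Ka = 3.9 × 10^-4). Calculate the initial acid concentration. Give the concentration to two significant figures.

C₀ = 8.7 × 10^-1 M

[H+] = 10^(-1.74) = 1.82 × 10^-2 M = x
Ka = x²/(C₀ − x) ⇒ C₀ = x + x²/Ka
C₀ = 1.82 × 10^-2 + (1.82 × 10^-2)²/(3.9 × 10^-4) = 8.68 × 10^-1 M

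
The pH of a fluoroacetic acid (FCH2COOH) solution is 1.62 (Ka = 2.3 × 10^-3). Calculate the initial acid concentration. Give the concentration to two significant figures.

C₀ = 2.7 × 10^-1 M

[H+] = 10^(-1.62) = 2.40 × 10^-2 M = x
Ka = x²/(C₀ − x) ⇒ C₀ = x + x²/Ka
C₀ = 2.40 × 10^-2 + (2.40 × 10^-2)²/(2.3 × 10^-3) = 2.74 × 10^-1 M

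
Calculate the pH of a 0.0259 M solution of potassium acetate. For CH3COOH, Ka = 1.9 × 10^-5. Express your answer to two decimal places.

pH = 8.57

CH3COO- is the conjugate base of the weak acid CH3COOH.
Kb = Kw/Ka = 1.0×10^-14 / 1.9 × 10^-5 = 5.26 × 10^-10
Kb = x²/(0.0259 − x) = 5.26 × 10^-10
Assume x ≪ 0.0259: x ≈ √(5.26 × 10^-10 × 0.0259) = 3.69 × 10^-6 M
(x/C₀ = 0.014% < 5%, so the approximation holds.)
pOH = 5.43, so pH = 14.00 − pOH = 8.57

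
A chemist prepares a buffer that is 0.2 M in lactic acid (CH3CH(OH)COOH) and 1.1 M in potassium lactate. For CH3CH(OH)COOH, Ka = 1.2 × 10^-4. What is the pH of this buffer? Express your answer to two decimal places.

pH = 4.66

pKa = −log(1.2 × 10^-4) = 3.921
Using pH = pKa + log([base]/[acid]) with [base]/[acid] = 1.1/0.2:
pH = 3.921 + (+0.740) = 4.66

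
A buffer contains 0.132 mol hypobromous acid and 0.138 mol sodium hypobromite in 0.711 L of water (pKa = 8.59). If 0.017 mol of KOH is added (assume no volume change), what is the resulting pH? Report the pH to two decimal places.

After neutralization: n(HOBr) = 0.115 mol, n(OBr-) = 0.155 mol.
pH = pKa + log(n_OBr-/n_HOBr) = 8.59 + log(0.155/0.115) = 8.59 + (+0.130)

pH = 8.72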